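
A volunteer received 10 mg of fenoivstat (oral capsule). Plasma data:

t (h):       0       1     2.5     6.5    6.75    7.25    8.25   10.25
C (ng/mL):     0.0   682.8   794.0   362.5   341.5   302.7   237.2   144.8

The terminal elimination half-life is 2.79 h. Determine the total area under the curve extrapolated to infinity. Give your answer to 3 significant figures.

AUC = 5250 ng/mL·h

Trapezoidal AUC_0→10.25:
  [0→1]: (0.0+682.8)/2 × 1 = 341.4
  [1→2.5]: (682.8+794.0)/2 × 1.5 = 1107.6
  [2.5→6.5]: (794.0+362.5)/2 × 4 = 2313.0
  [6.5→6.75]: (362.5+341.5)/2 × 0.25 = 88.0
  [6.75→7.25]: (341.5+302.7)/2 × 0.5 = 161.05
  [7.25→8.25]: (302.7+237.2)/2 × 1 = 269.95
  [8.25→10.25]: (237.2+144.8)/2 × 2 = 382.0
  Sum = 4663.0 ng/mL·h
k_e = ln2 / t½ = 0.693147 / 2.79 = 0.2484 h^-1
Extrapolated tail: C_last / k_e = 144.8 / 0.2484 = 582.931
AUC_0→∞ = 4663.0 + 582.931 = 5245.931 ng/mL·h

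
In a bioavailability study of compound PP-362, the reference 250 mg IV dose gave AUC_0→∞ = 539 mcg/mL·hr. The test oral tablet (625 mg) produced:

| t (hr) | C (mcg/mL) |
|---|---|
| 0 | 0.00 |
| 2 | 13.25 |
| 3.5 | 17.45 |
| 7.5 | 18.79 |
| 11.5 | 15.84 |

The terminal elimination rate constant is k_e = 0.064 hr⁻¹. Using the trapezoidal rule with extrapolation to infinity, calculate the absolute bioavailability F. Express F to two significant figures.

F = 0.32

Trapezoidal AUC_0→11.5 (oral tablet):
  [0→2]: (0.00+13.25)/2 × 2 = 13.25
  [2→3.5]: (13.25+17.45)/2 × 1.5 = 23.025
  [3.5→7.5]: (17.45+18.79)/2 × 4 = 72.48
  [7.5→11.5]: (18.79+15.84)/2 × 4 = 69.26
  Sum = 178.015 mcg/mL·hr
Tail: C_last/k_e = 15.84/0.064 = 247.500
AUC_0→∞ (oral tablet) = 178.015 + 247.500 = 425.515 mcg/mL·hr
F = (AUC_ev/D_ev)/(AUC_iv/D_iv) = (425.515/625)/(539/250) = 0.680824/2.156 = 0.3158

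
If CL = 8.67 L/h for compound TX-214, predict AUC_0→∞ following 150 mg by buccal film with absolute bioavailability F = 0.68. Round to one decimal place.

AUC_0→∞ = F × Dose / CL
        = 0.68 × 150 / 8.67 = 11.7647 mg/L·h

AUC = 11.8 mg/L·h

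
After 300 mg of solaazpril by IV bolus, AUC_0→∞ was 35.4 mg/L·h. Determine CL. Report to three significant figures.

CL = 8.47 L/h

CL = Dose_iv / AUC_0→∞
   = 300 / 35.4 = 8.47458 L/h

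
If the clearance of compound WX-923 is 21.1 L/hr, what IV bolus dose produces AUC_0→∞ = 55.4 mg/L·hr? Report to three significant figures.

Dose = 1170 mg

Dose_iv = CL × AUC_0→∞
     = 21.1 × 55.4 = 1168.94 mg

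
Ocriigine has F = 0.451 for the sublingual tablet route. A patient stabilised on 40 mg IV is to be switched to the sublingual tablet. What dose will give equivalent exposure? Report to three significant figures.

For equal systemic exposure: F × D_ev = D_iv
D_ev = D_iv / F = 40 / 0.451 = 88.6918 mg

D_sublingual = 88.7 mg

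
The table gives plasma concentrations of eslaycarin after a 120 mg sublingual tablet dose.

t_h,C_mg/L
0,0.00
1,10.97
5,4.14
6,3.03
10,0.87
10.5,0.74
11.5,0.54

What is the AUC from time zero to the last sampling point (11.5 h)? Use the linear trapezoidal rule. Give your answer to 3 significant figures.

AUC = 48.1 mg/L·h

Trapezoidal AUC_0→11.5:
  [0→1]: (0.00+10.97)/2 × 1 = 5.485
  [1→5]: (10.97+4.14)/2 × 4 = 30.22
  [5→6]: (4.14+3.03)/2 × 1 = 3.585
  [6→10]: (3.03+0.87)/2 × 4 = 7.8
  [10→10.5]: (0.87+0.74)/2 × 0.5 = 0.4025
  [10.5→11.5]: (0.74+0.54)/2 × 1 = 0.64
  Sum = 48.1325 mg/L·h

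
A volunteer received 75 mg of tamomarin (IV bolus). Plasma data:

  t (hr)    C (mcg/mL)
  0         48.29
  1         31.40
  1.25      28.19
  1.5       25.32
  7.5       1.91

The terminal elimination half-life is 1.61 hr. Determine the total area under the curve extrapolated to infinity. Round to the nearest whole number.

Trapezoidal AUC_0→7.5:
  [0→1]: (48.29+31.40)/2 × 1 = 39.845
  [1→1.25]: (31.40+28.19)/2 × 0.25 = 7.44875
  [1.25→1.5]: (28.19+25.32)/2 × 0.25 = 6.68875
  [1.5→7.5]: (25.32+1.91)/2 × 6 = 81.69
  Sum = 135.6725 mcg/mL·hr
k_e = ln2 / t½ = 0.693147 / 1.61 = 0.4305 hr^-1
Extrapolated tail: C_last / k_e = 1.91 / 0.4305 = 4.437
AUC_0→∞ = 135.6725 + 4.437 = 140.1095 mcg/mL·hr

AUC = 140 mcg/mL·hr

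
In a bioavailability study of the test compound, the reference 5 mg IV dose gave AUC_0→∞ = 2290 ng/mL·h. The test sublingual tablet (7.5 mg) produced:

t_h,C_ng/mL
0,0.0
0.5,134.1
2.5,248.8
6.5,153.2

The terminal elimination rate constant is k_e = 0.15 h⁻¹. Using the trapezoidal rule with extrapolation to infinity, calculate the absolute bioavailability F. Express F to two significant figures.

F = 0.65

Trapezoidal AUC_0→6.5 (sublingual tablet):
  [0→0.5]: (0.0+134.1)/2 × 0.5 = 33.525
  [0.5→2.5]: (134.1+248.8)/2 × 2 = 382.9
  [2.5→6.5]: (248.8+153.2)/2 × 4 = 804.0
  Sum = 1220.425 ng/mL·h
Tail: C_last/k_e = 153.2/0.15 = 1021.333
AUC_0→∞ (sublingual tablet) = 1220.425 + 1021.333 = 2241.758 ng/mL·h
F = (AUC_ev/D_ev)/(AUC_iv/D_iv) = (2241.758/7.5)/(2290/5) = 298.901/458 = 0.6526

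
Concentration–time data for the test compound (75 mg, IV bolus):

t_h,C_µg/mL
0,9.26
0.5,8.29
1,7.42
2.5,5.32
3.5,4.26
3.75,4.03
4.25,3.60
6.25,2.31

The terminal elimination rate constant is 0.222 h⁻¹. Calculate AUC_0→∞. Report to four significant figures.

Trapezoidal AUC_0→6.25:
  [0→0.5]: (9.26+8.29)/2 × 0.5 = 4.3875
  [0.5→1]: (8.29+7.42)/2 × 0.5 = 3.9275
  [1→2.5]: (7.42+5.32)/2 × 1.5 = 9.555
  [2.5→3.5]: (5.32+4.26)/2 × 1 = 4.79
  [3.5→3.75]: (4.26+4.03)/2 × 0.25 = 1.03625
  [3.75→4.25]: (4.03+3.60)/2 × 0.5 = 1.9075
  [4.25→6.25]: (3.60+2.31)/2 × 2 = 5.91
  Sum = 31.51375 µg/mL·h
Extrapolated tail: C_last / k_e = 2.31 / 0.222 = 10.405
AUC_0→∞ = 31.51375 + 10.405 = 41.91875 µg/mL·h

AUC = 41.92 µg/mL·h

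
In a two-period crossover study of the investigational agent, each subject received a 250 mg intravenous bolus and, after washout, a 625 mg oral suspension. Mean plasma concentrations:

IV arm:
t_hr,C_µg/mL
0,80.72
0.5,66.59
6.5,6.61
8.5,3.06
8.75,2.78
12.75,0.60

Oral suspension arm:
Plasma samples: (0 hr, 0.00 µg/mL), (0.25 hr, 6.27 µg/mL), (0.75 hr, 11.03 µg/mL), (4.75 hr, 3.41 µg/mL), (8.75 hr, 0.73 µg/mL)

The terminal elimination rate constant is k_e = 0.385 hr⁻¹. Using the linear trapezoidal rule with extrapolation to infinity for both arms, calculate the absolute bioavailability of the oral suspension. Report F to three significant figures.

Trapezoidal AUC_0→12.75 (IV):
  [0→0.5]: (80.72+66.59)/2 × 0.5 = 36.8275
  [0.5→6.5]: (66.59+6.61)/2 × 6 = 219.6
  [6.5→8.5]: (6.61+3.06)/2 × 2 = 9.67
  [8.5→8.75]: (3.06+2.78)/2 × 0.25 = 0.73
  [8.75→12.75]: (2.78+0.60)/2 × 4 = 6.76
  Sum = 273.5875 µg/mL·hr
IV tail: 0.60/0.385 = 1.558; AUC_iv,0→∞ = 273.5875 + 1.558 = 275.1455 µg/mL·hr
Trapezoidal AUC_0→8.75 (oral suspension):
  [0→0.25]: (0.00+6.27)/2 × 0.25 = 0.78375
  [0.25→0.75]: (6.27+11.03)/2 × 0.5 = 4.325
  [0.75→4.75]: (11.03+3.41)/2 × 4 = 28.88
  [4.75→8.75]: (3.41+0.73)/2 × 4 = 8.28
  Sum = 42.26875 µg/mL·hr
oral suspension tail: 0.73/0.385 = 1.896; AUC_ev,0→∞ = 42.26875 + 1.896 = 44.16475 µg/mL·hr
F = (AUC_ev/D_ev)/(AUC_iv/D_iv) = (44.16475/625)/(275.1455/250) = 0.0706636/1.100582 = 0.0642

F = 0.0642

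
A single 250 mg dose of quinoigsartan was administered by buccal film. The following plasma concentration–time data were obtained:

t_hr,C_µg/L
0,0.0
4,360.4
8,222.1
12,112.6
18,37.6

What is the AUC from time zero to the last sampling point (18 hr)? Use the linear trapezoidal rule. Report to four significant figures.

Trapezoidal AUC_0→18:
  [0→4]: (0.0+360.4)/2 × 4 = 720.8
  [4→8]: (360.4+222.1)/2 × 4 = 1165.0
  [8→12]: (222.1+112.6)/2 × 4 = 669.4
  [12→18]: (112.6+37.6)/2 × 6 = 450.6
  Sum = 3005.8 µg/L·hr

AUC = 3006 µg/L·hr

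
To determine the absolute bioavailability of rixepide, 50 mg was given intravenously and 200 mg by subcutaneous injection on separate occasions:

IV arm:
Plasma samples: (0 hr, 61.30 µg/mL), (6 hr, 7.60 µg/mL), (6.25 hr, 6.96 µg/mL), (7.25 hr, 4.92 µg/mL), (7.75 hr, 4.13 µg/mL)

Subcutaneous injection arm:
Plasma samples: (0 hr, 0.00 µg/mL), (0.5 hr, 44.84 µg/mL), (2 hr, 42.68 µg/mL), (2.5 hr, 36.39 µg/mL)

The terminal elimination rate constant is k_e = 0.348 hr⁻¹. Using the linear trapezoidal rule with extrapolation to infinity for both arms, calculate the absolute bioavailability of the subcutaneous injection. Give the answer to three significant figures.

Trapezoidal AUC_0→7.75 (IV):
  [0→6]: (61.30+7.60)/2 × 6 = 206.7
  [6→6.25]: (7.60+6.96)/2 × 0.25 = 1.82
  [6.25→7.25]: (6.96+4.92)/2 × 1 = 5.94
  [7.25→7.75]: (4.92+4.13)/2 × 0.5 = 2.2625
  Sum = 216.7225 µg/mL·hr
IV tail: 4.13/0.348 = 11.868; AUC_iv,0→∞ = 216.7225 + 11.868 = 228.5905 µg/mL·hr
Trapezoidal AUC_0→2.5 (subcutaneous injection):
  [0→0.5]: (0.00+44.84)/2 × 0.5 = 11.21
  [0.5→2]: (44.84+42.68)/2 × 1.5 = 65.64
  [2→2.5]: (42.68+36.39)/2 × 0.5 = 19.7675
  Sum = 96.6175 µg/mL·hr
subcutaneous injection tail: 36.39/0.348 = 104.569; AUC_ev,0→∞ = 96.6175 + 104.569 = 201.1865 µg/mL·hr
F = (AUC_ev/D_ev)/(AUC_iv/D_iv) = (201.1865/200)/(228.5905/50) = 1.0059325/4.57181 = 0.2200

F = 0.220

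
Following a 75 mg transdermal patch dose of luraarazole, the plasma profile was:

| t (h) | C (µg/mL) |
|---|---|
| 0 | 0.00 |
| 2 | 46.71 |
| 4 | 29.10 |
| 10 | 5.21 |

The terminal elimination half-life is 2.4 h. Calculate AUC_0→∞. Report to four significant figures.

Trapezoidal AUC_0→10:
  [0→2]: (0.00+46.71)/2 × 2 = 46.71
  [2→4]: (46.71+29.10)/2 × 2 = 75.81
  [4→10]: (29.10+5.21)/2 × 6 = 102.93
  Sum = 225.45 µg/mL·h
k_e = ln2 / t½ = 0.693147 / 2.4 = 0.2888 h^-1
Extrapolated tail: C_last / k_e = 5.21 / 0.2888 = 18.040
AUC_0→∞ = 225.45 + 18.040 = 243.49 µg/mL·h

AUC = 243.5 µg/mL·h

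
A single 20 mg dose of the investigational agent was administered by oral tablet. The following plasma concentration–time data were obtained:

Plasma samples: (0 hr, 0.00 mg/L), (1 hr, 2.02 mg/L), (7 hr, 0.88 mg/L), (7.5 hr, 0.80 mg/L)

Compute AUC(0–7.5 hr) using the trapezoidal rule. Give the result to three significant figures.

Trapezoidal AUC_0→7.5:
  [0→1]: (0.00+2.02)/2 × 1 = 1.01
  [1→7]: (2.02+0.88)/2 × 6 = 8.7
  [7→7.5]: (0.88+0.80)/2 × 0.5 = 0.42
  Sum = 10.13 mg/L·hr

AUC = 10.1 mg/L·hr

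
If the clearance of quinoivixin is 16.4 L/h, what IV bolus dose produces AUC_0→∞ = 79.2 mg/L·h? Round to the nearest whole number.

Dose = 1299 mg

Dose_iv = CL × AUC_0→∞
     = 16.4 × 79.2 = 1298.88 mg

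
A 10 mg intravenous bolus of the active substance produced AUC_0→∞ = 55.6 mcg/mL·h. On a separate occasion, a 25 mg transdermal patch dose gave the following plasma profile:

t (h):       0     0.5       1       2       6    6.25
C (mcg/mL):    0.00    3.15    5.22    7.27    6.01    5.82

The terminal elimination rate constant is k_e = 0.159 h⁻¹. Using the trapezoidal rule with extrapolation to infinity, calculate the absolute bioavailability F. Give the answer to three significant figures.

Trapezoidal AUC_0→6.25 (transdermal patch):
  [0→0.5]: (0.00+3.15)/2 × 0.5 = 0.7875
  [0.5→1]: (3.15+5.22)/2 × 0.5 = 2.0925
  [1→2]: (5.22+7.27)/2 × 1 = 6.245
  [2→6]: (7.27+6.01)/2 × 4 = 26.56
  [6→6.25]: (6.01+5.82)/2 × 0.25 = 1.47875
  Sum = 37.16375 mcg/mL·h
Tail: C_last/k_e = 5.82/0.159 = 36.604
AUC_0→∞ (transdermal patch) = 37.16375 + 36.604 = 73.76775 mcg/mL·h
F = (AUC_ev/D_ev)/(AUC_iv/D_iv) = (73.76775/25)/(55.6/10) = 2.95071/5.56 = 0.5307

F = 0.531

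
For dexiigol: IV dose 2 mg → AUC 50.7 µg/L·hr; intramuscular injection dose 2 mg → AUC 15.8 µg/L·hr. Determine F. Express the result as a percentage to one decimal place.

F = 31.2%

F = (AUC_ev / D_ev) / (AUC_iv / D_iv)
  = (15.8/2) / (50.7/2)
  = 7.9 / 25.35 = 0.3116
  = 31.16%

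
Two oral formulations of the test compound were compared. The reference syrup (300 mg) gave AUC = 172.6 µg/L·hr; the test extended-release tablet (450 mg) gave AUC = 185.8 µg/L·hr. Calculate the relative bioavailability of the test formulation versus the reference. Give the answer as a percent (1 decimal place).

F_rel = 71.8%

F_rel = (AUC_test/D_test) / (AUC_ref/D_ref)
      = (185.8/450) / (172.6/300)
      = 0.412889 / 0.575333 = 0.7177 = 71.77%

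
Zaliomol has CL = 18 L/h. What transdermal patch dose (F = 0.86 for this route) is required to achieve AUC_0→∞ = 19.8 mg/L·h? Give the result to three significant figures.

Dose = 414 mg

Dose = CL × AUC_0→∞ / F
     = 18 × 19.8 / 0.86 = 414.419 mg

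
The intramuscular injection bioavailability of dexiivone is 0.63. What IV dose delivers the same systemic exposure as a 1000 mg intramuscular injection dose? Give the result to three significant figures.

Systemic exposure from an extravascular dose = F × D_ev, so the equivalent IV dose is F × D_ev.
D_iv = F × D_ev = 0.63 × 1000 = 630 mg

D_iv = 630 mg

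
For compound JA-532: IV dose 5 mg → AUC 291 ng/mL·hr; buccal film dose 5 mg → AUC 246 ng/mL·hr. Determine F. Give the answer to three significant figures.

F = 0.845

F = (AUC_ev / D_ev) / (AUC_iv / D_iv)
  = (246/5) / (291/5)
  = 49.2 / 58.2 = 0.8454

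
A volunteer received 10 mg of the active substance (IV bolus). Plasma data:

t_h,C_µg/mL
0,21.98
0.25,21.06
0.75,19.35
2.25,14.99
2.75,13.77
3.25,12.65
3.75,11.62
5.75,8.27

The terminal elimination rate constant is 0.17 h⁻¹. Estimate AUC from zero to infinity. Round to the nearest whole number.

AUC = 130 µg/mL·h

Trapezoidal AUC_0→5.75:
  [0→0.25]: (21.98+21.06)/2 × 0.25 = 5.38
  [0.25→0.75]: (21.06+19.35)/2 × 0.5 = 10.1025
  [0.75→2.25]: (19.35+14.99)/2 × 1.5 = 25.755
  [2.25→2.75]: (14.99+13.77)/2 × 0.5 = 7.19
  [2.75→3.25]: (13.77+12.65)/2 × 0.5 = 6.605
  [3.25→3.75]: (12.65+11.62)/2 × 0.5 = 6.0675
  [3.75→5.75]: (11.62+8.27)/2 × 2 = 19.89
  Sum = 80.99 µg/mL·h
Extrapolated tail: C_last / k_e = 8.27 / 0.17 = 48.647
AUC_0→∞ = 80.99 + 48.647 = 129.637 µg/mL·h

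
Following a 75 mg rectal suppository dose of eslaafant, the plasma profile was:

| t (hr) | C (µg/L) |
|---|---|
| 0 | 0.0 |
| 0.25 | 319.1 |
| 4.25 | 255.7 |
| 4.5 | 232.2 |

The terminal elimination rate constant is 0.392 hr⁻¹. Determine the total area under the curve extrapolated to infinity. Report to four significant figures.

AUC = 1843 µg/L·hr

Trapezoidal AUC_0→4.5:
  [0→0.25]: (0.0+319.1)/2 × 0.25 = 39.8875
  [0.25→4.25]: (319.1+255.7)/2 × 4 = 1149.6
  [4.25→4.5]: (255.7+232.2)/2 × 0.25 = 60.9875
  Sum = 1250.475 µg/L·hr
Extrapolated tail: C_last / k_e = 232.2 / 0.392 = 592.347
AUC_0→∞ = 1250.475 + 592.347 = 1842.822 µg/L·hr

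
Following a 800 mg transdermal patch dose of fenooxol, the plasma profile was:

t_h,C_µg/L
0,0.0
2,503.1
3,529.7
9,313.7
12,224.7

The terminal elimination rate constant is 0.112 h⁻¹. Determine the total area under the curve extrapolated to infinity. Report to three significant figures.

Trapezoidal AUC_0→12:
  [0→2]: (0.0+503.1)/2 × 2 = 503.1
  [2→3]: (503.1+529.7)/2 × 1 = 516.4
  [3→9]: (529.7+313.7)/2 × 6 = 2530.2
  [9→12]: (313.7+224.7)/2 × 3 = 807.6
  Sum = 4357.3 µg/L·h
Extrapolated tail: C_last / k_e = 224.7 / 0.112 = 2006.250
AUC_0→∞ = 4357.3 + 2006.250 = 6363.55 µg/L·h

AUC = 6360 µg/L·h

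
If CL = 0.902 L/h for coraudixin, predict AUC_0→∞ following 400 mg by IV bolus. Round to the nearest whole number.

AUC = 443 mg/L·h

AUC_0→∞ = Dose_iv / CL
        = 400 / 0.902 = 443.459 mg/L·h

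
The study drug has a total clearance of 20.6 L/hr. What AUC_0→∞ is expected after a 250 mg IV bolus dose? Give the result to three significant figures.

AUC = 12.1 mg/L·hr

AUC_0→∞ = Dose_iv / CL
        = 250 / 20.6 = 12.1359 mg/L·hr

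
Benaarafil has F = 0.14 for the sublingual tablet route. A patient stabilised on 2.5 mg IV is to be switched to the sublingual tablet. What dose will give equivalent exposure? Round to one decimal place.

For equal systemic exposure: F × D_ev = D_iv
D_ev = D_iv / F = 2.5 / 0.14 = 17.8571 mg

D_sublingual = 17.9 mg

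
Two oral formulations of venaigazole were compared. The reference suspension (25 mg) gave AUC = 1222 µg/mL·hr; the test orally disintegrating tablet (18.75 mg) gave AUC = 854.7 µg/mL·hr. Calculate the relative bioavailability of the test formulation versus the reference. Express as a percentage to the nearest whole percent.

F_rel = 93%

F_rel = (AUC_test/D_test) / (AUC_ref/D_ref)
      = (854.7/18.75) / (1222/25)
      = 45.584 / 48.88 = 0.9326 = 93.26%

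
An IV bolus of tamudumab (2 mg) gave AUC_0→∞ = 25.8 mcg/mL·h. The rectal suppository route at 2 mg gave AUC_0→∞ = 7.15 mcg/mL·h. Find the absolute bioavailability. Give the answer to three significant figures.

F = 0.277

F = (AUC_ev / D_ev) / (AUC_iv / D_iv)
  = (7.15/2) / (25.8/2)
  = 3.575 / 12.9 = 0.2771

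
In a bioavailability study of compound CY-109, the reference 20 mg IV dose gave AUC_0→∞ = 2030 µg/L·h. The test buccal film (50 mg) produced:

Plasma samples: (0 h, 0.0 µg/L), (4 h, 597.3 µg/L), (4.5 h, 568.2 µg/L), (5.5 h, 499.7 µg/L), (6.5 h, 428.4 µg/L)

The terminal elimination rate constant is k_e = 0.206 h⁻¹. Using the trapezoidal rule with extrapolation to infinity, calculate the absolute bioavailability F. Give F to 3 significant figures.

F = 0.899

Trapezoidal AUC_0→6.5 (buccal film):
  [0→4]: (0.0+597.3)/2 × 4 = 1194.6
  [4→4.5]: (597.3+568.2)/2 × 0.5 = 291.375
  [4.5→5.5]: (568.2+499.7)/2 × 1 = 533.95
  [5.5→6.5]: (499.7+428.4)/2 × 1 = 464.05
  Sum = 2483.975 µg/L·h
Tail: C_last/k_e = 428.4/0.206 = 2079.612
AUC_0→∞ (buccal film) = 2483.975 + 2079.612 = 4563.587 µg/L·h
F = (AUC_ev/D_ev)/(AUC_iv/D_iv) = (4563.587/50)/(2030/20) = 91.27174/101.5 = 0.8992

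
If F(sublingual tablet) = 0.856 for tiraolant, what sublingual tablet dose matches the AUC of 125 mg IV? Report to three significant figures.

D_sublingual = 146 mg

For equal systemic exposure: F × D_ev = D_iv
D_ev = D_iv / F = 125 / 0.856 = 146.028 mg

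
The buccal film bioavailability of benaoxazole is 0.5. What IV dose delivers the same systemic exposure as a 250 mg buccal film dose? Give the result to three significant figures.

D_iv = 125 mg

Systemic exposure from an extravascular dose = F × D_ev, so the equivalent IV dose is F × D_ev.
D_iv = F × D_ev = 0.5 × 250 = 125 mg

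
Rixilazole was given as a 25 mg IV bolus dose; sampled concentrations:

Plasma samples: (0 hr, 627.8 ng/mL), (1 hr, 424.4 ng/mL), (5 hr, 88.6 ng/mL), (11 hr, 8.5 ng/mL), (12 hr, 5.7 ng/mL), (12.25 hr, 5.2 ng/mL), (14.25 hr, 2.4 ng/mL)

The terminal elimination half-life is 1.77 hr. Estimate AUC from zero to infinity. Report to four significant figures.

Trapezoidal AUC_0→14.25:
  [0→1]: (627.8+424.4)/2 × 1 = 526.1
  [1→5]: (424.4+88.6)/2 × 4 = 1026.0
  [5→11]: (88.6+8.5)/2 × 6 = 291.3
  [11→12]: (8.5+5.7)/2 × 1 = 7.1
  [12→12.25]: (5.7+5.2)/2 × 0.25 = 1.3625
  [12.25→14.25]: (5.2+2.4)/2 × 2 = 7.6
  Sum = 1859.4625 ng/mL·hr
k_e = ln2 / t½ = 0.693147 / 1.77 = 0.3916 hr^-1
Extrapolated tail: C_last / k_e = 2.4 / 0.3916 = 6.129
AUC_0→∞ = 1859.4625 + 6.129 = 1865.5915 ng/mL·hr

AUC = 1866 ng/mL·hr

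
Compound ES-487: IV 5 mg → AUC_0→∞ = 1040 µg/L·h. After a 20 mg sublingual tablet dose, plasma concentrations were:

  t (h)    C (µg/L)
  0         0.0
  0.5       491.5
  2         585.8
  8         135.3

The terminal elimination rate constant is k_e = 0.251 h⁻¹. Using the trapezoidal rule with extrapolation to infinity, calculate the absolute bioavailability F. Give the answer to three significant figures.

F = 0.873

Trapezoidal AUC_0→8 (sublingual tablet):
  [0→0.5]: (0.0+491.5)/2 × 0.5 = 122.875
  [0.5→2]: (491.5+585.8)/2 × 1.5 = 807.975
  [2→8]: (585.8+135.3)/2 × 6 = 2163.3
  Sum = 3094.15 µg/L·h
Tail: C_last/k_e = 135.3/0.251 = 539.044
AUC_0→∞ (sublingual tablet) = 3094.15 + 539.044 = 3633.194 µg/L·h
F = (AUC_ev/D_ev)/(AUC_iv/D_iv) = (3633.194/20)/(1040/5) = 181.6597/208 = 0.8734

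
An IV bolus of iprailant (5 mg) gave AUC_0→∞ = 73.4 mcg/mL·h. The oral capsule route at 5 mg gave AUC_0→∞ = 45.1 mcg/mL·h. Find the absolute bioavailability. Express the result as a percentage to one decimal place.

F = (AUC_ev / D_ev) / (AUC_iv / D_iv)
  = (45.1/5) / (73.4/5)
  = 9.02 / 14.68 = 0.6144
  = 61.44%

F = 61.4%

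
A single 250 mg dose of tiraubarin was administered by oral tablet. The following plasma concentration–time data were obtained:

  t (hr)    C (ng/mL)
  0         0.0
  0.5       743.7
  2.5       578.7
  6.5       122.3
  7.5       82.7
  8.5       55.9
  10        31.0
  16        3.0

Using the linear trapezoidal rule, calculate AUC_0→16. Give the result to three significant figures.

Trapezoidal AUC_0→16:
  [0→0.5]: (0.0+743.7)/2 × 0.5 = 185.925
  [0.5→2.5]: (743.7+578.7)/2 × 2 = 1322.4
  [2.5→6.5]: (578.7+122.3)/2 × 4 = 1402.0
  [6.5→7.5]: (122.3+82.7)/2 × 1 = 102.5
  [7.5→8.5]: (82.7+55.9)/2 × 1 = 69.3
  [8.5→10]: (55.9+31.0)/2 × 1.5 = 65.175
  [10→16]: (31.0+3.0)/2 × 6 = 102.0
  Sum = 3249.3 ng/mL·hr

AUC = 3250 ng/mL·hr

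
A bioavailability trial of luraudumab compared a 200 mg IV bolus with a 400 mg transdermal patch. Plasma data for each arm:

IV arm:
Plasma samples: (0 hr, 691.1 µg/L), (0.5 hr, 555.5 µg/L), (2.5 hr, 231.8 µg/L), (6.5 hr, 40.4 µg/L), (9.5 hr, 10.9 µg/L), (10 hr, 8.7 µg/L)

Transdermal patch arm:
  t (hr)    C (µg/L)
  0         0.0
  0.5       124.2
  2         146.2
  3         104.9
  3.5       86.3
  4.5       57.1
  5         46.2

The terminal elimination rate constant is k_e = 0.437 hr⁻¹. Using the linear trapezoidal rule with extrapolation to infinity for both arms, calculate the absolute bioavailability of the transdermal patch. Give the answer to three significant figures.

Trapezoidal AUC_0→10 (IV):
  [0→0.5]: (691.1+555.5)/2 × 0.5 = 311.65
  [0.5→2.5]: (555.5+231.8)/2 × 2 = 787.3
  [2.5→6.5]: (231.8+40.4)/2 × 4 = 544.4
  [6.5→9.5]: (40.4+10.9)/2 × 3 = 76.95
  [9.5→10]: (10.9+8.7)/2 × 0.5 = 4.9
  Sum = 1725.2 µg/L·hr
IV tail: 8.7/0.437 = 19.908; AUC_iv,0→∞ = 1725.2 + 19.908 = 1745.108 µg/L·hr
Trapezoidal AUC_0→5 (transdermal patch):
  [0→0.5]: (0.0+124.2)/2 × 0.5 = 31.05
  [0.5→2]: (124.2+146.2)/2 × 1.5 = 202.8
  [2→3]: (146.2+104.9)/2 × 1 = 125.55
  [3→3.5]: (104.9+86.3)/2 × 0.5 = 47.8
  [3.5→4.5]: (86.3+57.1)/2 × 1 = 71.7
  [4.5→5]: (57.1+46.2)/2 × 0.5 = 25.825
  Sum = 504.725 µg/L·hr
transdermal patch tail: 46.2/0.437 = 105.721; AUC_ev,0→∞ = 504.725 + 105.721 = 610.446 µg/L·hr
F = (AUC_ev/D_ev)/(AUC_iv/D_iv) = (610.446/400)/(1745.108/200) = 1.526115/8.72554 = 0.1749

F = 0.175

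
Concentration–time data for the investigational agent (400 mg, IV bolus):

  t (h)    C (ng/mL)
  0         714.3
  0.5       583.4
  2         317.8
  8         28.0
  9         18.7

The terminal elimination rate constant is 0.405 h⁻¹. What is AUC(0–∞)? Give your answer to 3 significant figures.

AUC = 2110 ng/mL·h

Trapezoidal AUC_0→9:
  [0→0.5]: (714.3+583.4)/2 × 0.5 = 324.425
  [0.5→2]: (583.4+317.8)/2 × 1.5 = 675.9
  [2→8]: (317.8+28.0)/2 × 6 = 1037.4
  [8→9]: (28.0+18.7)/2 × 1 = 23.35
  Sum = 2061.075 ng/mL·h
Extrapolated tail: C_last / k_e = 18.7 / 0.405 = 46.173
AUC_0→∞ = 2061.075 + 46.173 = 2107.248 ng/mL·h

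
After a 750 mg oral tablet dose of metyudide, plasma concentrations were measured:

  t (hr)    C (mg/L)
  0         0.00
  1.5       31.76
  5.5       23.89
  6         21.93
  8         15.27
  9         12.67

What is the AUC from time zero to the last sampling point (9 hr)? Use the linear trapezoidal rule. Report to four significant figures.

AUC = 197.7 mg/L·hr

Trapezoidal AUC_0→9:
  [0→1.5]: (0.00+31.76)/2 × 1.5 = 23.82
  [1.5→5.5]: (31.76+23.89)/2 × 4 = 111.3
  [5.5→6]: (23.89+21.93)/2 × 0.5 = 11.455
  [6→8]: (21.93+15.27)/2 × 2 = 37.2
  [8→9]: (15.27+12.67)/2 × 1 = 13.97
  Sum = 197.745 mg/L·hr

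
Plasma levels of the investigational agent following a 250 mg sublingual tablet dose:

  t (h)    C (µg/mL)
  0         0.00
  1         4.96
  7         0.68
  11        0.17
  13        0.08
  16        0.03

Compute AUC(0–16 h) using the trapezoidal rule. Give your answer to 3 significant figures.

AUC = 21.5 µg/mL·h

Trapezoidal AUC_0→16:
  [0→1]: (0.00+4.96)/2 × 1 = 2.48
  [1→7]: (4.96+0.68)/2 × 6 = 16.92
  [7→11]: (0.68+0.17)/2 × 4 = 1.7
  [11→13]: (0.17+0.08)/2 × 2 = 0.25
  [13→16]: (0.08+0.03)/2 × 3 = 0.165
  Sum = 21.515 µg/mL·h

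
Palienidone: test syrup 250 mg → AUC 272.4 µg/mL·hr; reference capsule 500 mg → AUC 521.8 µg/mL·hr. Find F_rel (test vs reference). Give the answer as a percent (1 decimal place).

F_rel = (AUC_test/D_test) / (AUC_ref/D_ref)
      = (272.4/250) / (521.8/500)
      = 1.0896 / 1.0436 = 1.0441 = 104.41%

F_rel = 104.4%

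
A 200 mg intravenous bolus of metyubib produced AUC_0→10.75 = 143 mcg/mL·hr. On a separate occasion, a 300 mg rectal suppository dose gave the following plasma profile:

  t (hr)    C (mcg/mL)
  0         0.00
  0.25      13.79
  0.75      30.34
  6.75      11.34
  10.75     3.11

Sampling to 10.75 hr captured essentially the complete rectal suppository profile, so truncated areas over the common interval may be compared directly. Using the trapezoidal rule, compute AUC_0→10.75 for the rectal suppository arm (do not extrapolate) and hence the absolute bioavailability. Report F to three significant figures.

Trapezoidal AUC_0→10.75 (rectal suppository):
  [0→0.25]: (0.00+13.79)/2 × 0.25 = 1.72375
  [0.25→0.75]: (13.79+30.34)/2 × 0.5 = 11.0325
  [0.75→6.75]: (30.34+11.34)/2 × 6 = 125.04
  [6.75→10.75]: (11.34+3.11)/2 × 4 = 28.9
  Sum = 166.69625 mcg/mL·hr
F = (AUC_ev/D_ev)/(AUC_iv/D_iv) = (166.69625/300)/(143/200) = 0.555654/0.715 = 0.7771

F = 0.777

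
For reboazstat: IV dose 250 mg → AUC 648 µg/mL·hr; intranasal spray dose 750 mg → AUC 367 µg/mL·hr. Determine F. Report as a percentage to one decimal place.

F = 18.9%

F = (AUC_ev / D_ev) / (AUC_iv / D_iv)
  = (367/750) / (648/250)
  = 0.489333 / 2.592 = 0.1888
  = 18.88%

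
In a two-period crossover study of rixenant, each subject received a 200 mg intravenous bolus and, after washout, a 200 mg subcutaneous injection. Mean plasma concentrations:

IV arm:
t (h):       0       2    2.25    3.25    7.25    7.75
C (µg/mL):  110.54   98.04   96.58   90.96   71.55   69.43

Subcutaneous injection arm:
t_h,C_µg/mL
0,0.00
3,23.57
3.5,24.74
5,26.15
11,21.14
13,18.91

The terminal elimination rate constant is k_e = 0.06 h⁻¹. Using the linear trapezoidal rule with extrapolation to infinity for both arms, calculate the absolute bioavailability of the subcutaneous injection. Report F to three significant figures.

F = 0.316

Trapezoidal AUC_0→7.75 (IV):
  [0→2]: (110.54+98.04)/2 × 2 = 208.58
  [2→2.25]: (98.04+96.58)/2 × 0.25 = 24.3275
  [2.25→3.25]: (96.58+90.96)/2 × 1 = 93.77
  [3.25→7.25]: (90.96+71.55)/2 × 4 = 325.02
  [7.25→7.75]: (71.55+69.43)/2 × 0.5 = 35.245
  Sum = 686.9425 µg/mL·h
IV tail: 69.43/0.06 = 1157.167; AUC_iv,0→∞ = 686.9425 + 1157.167 = 1844.1095 µg/mL·h
Trapezoidal AUC_0→13 (subcutaneous injection):
  [0→3]: (0.00+23.57)/2 × 3 = 35.355
  [3→3.5]: (23.57+24.74)/2 × 0.5 = 12.0775
  [3.5→5]: (24.74+26.15)/2 × 1.5 = 38.1675
  [5→11]: (26.15+21.14)/2 × 6 = 141.87
  [11→13]: (21.14+18.91)/2 × 2 = 40.05
  Sum = 267.52 µg/mL·h
subcutaneous injection tail: 18.91/0.06 = 315.167; AUC_ev,0→∞ = 267.52 + 315.167 = 582.687 µg/mL·h
F = (AUC_ev/D_ev)/(AUC_iv/D_iv) = (582.687/200)/(1844.1095/200) = 2.913435/9.2205475 = 0.3160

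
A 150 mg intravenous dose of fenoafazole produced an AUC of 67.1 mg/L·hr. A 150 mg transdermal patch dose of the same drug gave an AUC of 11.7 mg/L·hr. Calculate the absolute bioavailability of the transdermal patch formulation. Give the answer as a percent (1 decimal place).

F = 17.4%

F = (AUC_ev / D_ev) / (AUC_iv / D_iv)
  = (11.7/150) / (67.1/150)
  = 0.078 / 0.447333 = 0.1744
  = 17.44%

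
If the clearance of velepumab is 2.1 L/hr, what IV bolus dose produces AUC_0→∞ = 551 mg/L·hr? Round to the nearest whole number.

Dose_iv = CL × AUC_0→∞
     = 2.1 × 551 = 1157.1 mg

Dose = 1157 mg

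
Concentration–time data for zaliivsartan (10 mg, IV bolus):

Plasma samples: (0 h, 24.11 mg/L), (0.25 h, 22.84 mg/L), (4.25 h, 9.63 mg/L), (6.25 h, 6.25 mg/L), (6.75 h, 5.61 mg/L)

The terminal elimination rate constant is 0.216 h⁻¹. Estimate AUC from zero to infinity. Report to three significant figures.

AUC = 116 mg/L·h

Trapezoidal AUC_0→6.75:
  [0→0.25]: (24.11+22.84)/2 × 0.25 = 5.86875
  [0.25→4.25]: (22.84+9.63)/2 × 4 = 64.94
  [4.25→6.25]: (9.63+6.25)/2 × 2 = 15.88
  [6.25→6.75]: (6.25+5.61)/2 × 0.5 = 2.965
  Sum = 89.65375 mg/L·h
Extrapolated tail: C_last / k_e = 5.61 / 0.216 = 25.972
AUC_0→∞ = 89.65375 + 25.972 = 115.62575 mg/L·h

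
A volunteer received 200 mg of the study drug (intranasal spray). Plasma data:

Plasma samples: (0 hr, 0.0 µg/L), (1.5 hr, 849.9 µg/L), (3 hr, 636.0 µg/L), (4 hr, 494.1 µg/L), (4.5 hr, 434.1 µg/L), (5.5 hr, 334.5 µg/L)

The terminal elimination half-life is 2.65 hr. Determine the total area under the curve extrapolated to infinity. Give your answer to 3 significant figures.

Trapezoidal AUC_0→5.5:
  [0→1.5]: (0.0+849.9)/2 × 1.5 = 637.425
  [1.5→3]: (849.9+636.0)/2 × 1.5 = 1114.425
  [3→4]: (636.0+494.1)/2 × 1 = 565.05
  [4→4.5]: (494.1+434.1)/2 × 0.5 = 232.05
  [4.5→5.5]: (434.1+334.5)/2 × 1 = 384.3
  Sum = 2933.25 µg/L·hr
k_e = ln2 / t½ = 0.693147 / 2.65 = 0.2616 hr^-1
Extrapolated tail: C_last / k_e = 334.5 / 0.2616 = 1278.670
AUC_0→∞ = 2933.25 + 1278.670 = 4211.92 µg/L·hr

AUC = 4210 µg/L·hr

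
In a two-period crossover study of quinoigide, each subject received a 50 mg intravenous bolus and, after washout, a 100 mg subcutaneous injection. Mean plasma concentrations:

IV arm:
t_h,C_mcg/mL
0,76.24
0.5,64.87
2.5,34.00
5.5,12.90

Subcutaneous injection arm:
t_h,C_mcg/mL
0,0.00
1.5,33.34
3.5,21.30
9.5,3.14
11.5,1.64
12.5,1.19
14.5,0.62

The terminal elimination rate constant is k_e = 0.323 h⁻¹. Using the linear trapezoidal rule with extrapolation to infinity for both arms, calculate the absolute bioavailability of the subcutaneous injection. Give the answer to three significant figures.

F = 0.333

Trapezoidal AUC_0→5.5 (IV):
  [0→0.5]: (76.24+64.87)/2 × 0.5 = 35.2775
  [0.5→2.5]: (64.87+34.00)/2 × 2 = 98.87
  [2.5→5.5]: (34.00+12.90)/2 × 3 = 70.35
  Sum = 204.4975 mcg/mL·h
IV tail: 12.90/0.323 = 39.938; AUC_iv,0→∞ = 204.4975 + 39.938 = 244.4355 mcg/mL·h
Trapezoidal AUC_0→14.5 (subcutaneous injection):
  [0→1.5]: (0.00+33.34)/2 × 1.5 = 25.005
  [1.5→3.5]: (33.34+21.30)/2 × 2 = 54.64
  [3.5→9.5]: (21.30+3.14)/2 × 6 = 73.32
  [9.5→11.5]: (3.14+1.64)/2 × 2 = 4.78
  [11.5→12.5]: (1.64+1.19)/2 × 1 = 1.415
  [12.5→14.5]: (1.19+0.62)/2 × 2 = 1.81
  Sum = 160.97 mcg/mL·h
subcutaneous injection tail: 0.62/0.323 = 1.920; AUC_ev,0→∞ = 160.97 + 1.920 = 162.89 mcg/mL·h
F = (AUC_ev/D_ev)/(AUC_iv/D_iv) = (162.89/100)/(244.4355/50) = 1.6289/4.88871 = 0.3332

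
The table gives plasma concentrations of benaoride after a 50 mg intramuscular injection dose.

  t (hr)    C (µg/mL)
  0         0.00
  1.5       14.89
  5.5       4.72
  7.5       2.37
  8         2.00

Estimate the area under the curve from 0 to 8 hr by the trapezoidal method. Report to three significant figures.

Trapezoidal AUC_0→8:
  [0→1.5]: (0.00+14.89)/2 × 1.5 = 11.1675
  [1.5→5.5]: (14.89+4.72)/2 × 4 = 39.22
  [5.5→7.5]: (4.72+2.37)/2 × 2 = 7.09
  [7.5→8]: (2.37+2.00)/2 × 0.5 = 1.0925
  Sum = 58.57 µg/mL·hr

AUC = 58.6 µg/mL·hr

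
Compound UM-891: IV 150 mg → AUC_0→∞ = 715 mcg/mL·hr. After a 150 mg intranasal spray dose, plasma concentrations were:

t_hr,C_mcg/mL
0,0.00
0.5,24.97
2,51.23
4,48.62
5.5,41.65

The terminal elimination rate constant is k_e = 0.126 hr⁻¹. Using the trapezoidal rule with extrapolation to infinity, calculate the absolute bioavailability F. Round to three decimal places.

Trapezoidal AUC_0→5.5 (intranasal spray):
  [0→0.5]: (0.00+24.97)/2 × 0.5 = 6.2425
  [0.5→2]: (24.97+51.23)/2 × 1.5 = 57.15
  [2→4]: (51.23+48.62)/2 × 2 = 99.85
  [4→5.5]: (48.62+41.65)/2 × 1.5 = 67.7025
  Sum = 230.945 mcg/mL·hr
Tail: C_last/k_e = 41.65/0.126 = 330.556
AUC_0→∞ (intranasal spray) = 230.945 + 330.556 = 561.501 mcg/mL·hr
F = (AUC_ev/D_ev)/(AUC_iv/D_iv) = (561.501/150)/(715/150) = 3.74334/4.76667 = 0.7853

F = 0.785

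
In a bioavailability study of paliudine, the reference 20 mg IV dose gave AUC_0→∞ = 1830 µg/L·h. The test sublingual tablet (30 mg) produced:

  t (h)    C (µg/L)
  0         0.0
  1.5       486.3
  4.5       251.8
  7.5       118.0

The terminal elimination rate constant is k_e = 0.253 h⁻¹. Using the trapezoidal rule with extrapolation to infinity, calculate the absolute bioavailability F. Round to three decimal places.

F = 0.908

Trapezoidal AUC_0→7.5 (sublingual tablet):
  [0→1.5]: (0.0+486.3)/2 × 1.5 = 364.725
  [1.5→4.5]: (486.3+251.8)/2 × 3 = 1107.15
  [4.5→7.5]: (251.8+118.0)/2 × 3 = 554.7
  Sum = 2026.575 µg/L·h
Tail: C_last/k_e = 118.0/0.253 = 466.403
AUC_0→∞ (sublingual tablet) = 2026.575 + 466.403 = 2492.978 µg/L·h
F = (AUC_ev/D_ev)/(AUC_iv/D_iv) = (2492.978/30)/(1830/20) = 83.0993/91.5 = 0.9082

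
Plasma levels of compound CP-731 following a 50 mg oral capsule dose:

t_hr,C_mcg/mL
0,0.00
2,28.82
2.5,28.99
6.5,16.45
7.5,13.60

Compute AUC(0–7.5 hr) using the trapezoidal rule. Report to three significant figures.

AUC = 149 mcg/mL·hr

Trapezoidal AUC_0→7.5:
  [0→2]: (0.00+28.82)/2 × 2 = 28.82
  [2→2.5]: (28.82+28.99)/2 × 0.5 = 14.4525
  [2.5→6.5]: (28.99+16.45)/2 × 4 = 90.88
  [6.5→7.5]: (16.45+13.60)/2 × 1 = 15.025
  Sum = 149.1775 mcg/mL·hr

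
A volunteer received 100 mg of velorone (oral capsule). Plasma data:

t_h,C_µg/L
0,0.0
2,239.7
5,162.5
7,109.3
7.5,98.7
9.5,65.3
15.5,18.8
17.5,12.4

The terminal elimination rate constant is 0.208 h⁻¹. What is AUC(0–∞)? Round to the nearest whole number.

Trapezoidal AUC_0→17.5:
  [0→2]: (0.0+239.7)/2 × 2 = 239.7
  [2→5]: (239.7+162.5)/2 × 3 = 603.3
  [5→7]: (162.5+109.3)/2 × 2 = 271.8
  [7→7.5]: (109.3+98.7)/2 × 0.5 = 52.0
  [7.5→9.5]: (98.7+65.3)/2 × 2 = 164.0
  [9.5→15.5]: (65.3+18.8)/2 × 6 = 252.3
  [15.5→17.5]: (18.8+12.4)/2 × 2 = 31.2
  Sum = 1614.3 µg/L·h
Extrapolated tail: C_last / k_e = 12.4 / 0.208 = 59.615
AUC_0→∞ = 1614.3 + 59.615 = 1673.915 µg/L·h

AUC = 1674 µg/L·h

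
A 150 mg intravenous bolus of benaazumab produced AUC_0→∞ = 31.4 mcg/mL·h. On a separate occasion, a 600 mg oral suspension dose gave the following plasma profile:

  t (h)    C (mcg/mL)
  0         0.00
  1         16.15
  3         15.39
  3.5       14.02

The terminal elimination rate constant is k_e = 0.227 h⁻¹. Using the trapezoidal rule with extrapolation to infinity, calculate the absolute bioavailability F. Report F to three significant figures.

Trapezoidal AUC_0→3.5 (oral suspension):
  [0→1]: (0.00+16.15)/2 × 1 = 8.075
  [1→3]: (16.15+15.39)/2 × 2 = 31.54
  [3→3.5]: (15.39+14.02)/2 × 0.5 = 7.3525
  Sum = 46.9675 mcg/mL·h
Tail: C_last/k_e = 14.02/0.227 = 61.762
AUC_0→∞ (oral suspension) = 46.9675 + 61.762 = 108.7295 mcg/mL·h
F = (AUC_ev/D_ev)/(AUC_iv/D_iv) = (108.7295/600)/(31.4/150) = 0.181216/0.209333 = 0.8657

F = 0.866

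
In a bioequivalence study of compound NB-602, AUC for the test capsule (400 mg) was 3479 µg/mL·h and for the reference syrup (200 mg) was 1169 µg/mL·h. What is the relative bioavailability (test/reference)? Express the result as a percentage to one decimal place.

F_rel = (AUC_test/D_test) / (AUC_ref/D_ref)
      = (3479/400) / (1169/200)
      = 8.6975 / 5.845 = 1.4880 = 148.80%

F_rel = 148.8%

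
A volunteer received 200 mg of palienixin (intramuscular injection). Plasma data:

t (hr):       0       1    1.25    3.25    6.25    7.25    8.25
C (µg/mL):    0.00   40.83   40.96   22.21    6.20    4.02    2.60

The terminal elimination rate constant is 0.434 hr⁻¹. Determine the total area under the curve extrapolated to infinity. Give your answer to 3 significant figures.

AUC = 151 µg/mL·hr

Trapezoidal AUC_0→8.25:
  [0→1]: (0.00+40.83)/2 × 1 = 20.415
  [1→1.25]: (40.83+40.96)/2 × 0.25 = 10.22375
  [1.25→3.25]: (40.96+22.21)/2 × 2 = 63.17
  [3.25→6.25]: (22.21+6.20)/2 × 3 = 42.615
  [6.25→7.25]: (6.20+4.02)/2 × 1 = 5.11
  [7.25→8.25]: (4.02+2.60)/2 × 1 = 3.31
  Sum = 144.84375 µg/mL·hr
Extrapolated tail: C_last / k_e = 2.60 / 0.434 = 5.991
AUC_0→∞ = 144.84375 + 5.991 = 150.83475 µg/mL·hr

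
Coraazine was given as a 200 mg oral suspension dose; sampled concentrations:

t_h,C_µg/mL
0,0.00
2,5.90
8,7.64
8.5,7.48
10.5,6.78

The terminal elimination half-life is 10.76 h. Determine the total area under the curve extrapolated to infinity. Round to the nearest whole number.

AUC = 170 µg/mL·h

Trapezoidal AUC_0→10.5:
  [0→2]: (0.00+5.90)/2 × 2 = 5.9
  [2→8]: (5.90+7.64)/2 × 6 = 40.62
  [8→8.5]: (7.64+7.48)/2 × 0.5 = 3.78
  [8.5→10.5]: (7.48+6.78)/2 × 2 = 14.26
  Sum = 64.56 µg/mL·h
k_e = ln2 / t½ = 0.693147 / 10.76 = 0.0644 h^-1
Extrapolated tail: C_last / k_e = 6.78 / 0.0644 = 105.280
AUC_0→∞ = 64.56 + 105.280 = 169.84 µg/mL·h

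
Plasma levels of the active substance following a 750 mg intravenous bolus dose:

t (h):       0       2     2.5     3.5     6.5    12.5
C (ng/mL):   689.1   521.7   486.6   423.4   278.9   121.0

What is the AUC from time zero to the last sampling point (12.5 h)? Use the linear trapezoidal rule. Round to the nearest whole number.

AUC = 4171 ng/mL·h

Trapezoidal AUC_0→12.5:
  [0→2]: (689.1+521.7)/2 × 2 = 1210.8
  [2→2.5]: (521.7+486.6)/2 × 0.5 = 252.075
  [2.5→3.5]: (486.6+423.4)/2 × 1 = 455.0
  [3.5→6.5]: (423.4+278.9)/2 × 3 = 1053.45
  [6.5→12.5]: (278.9+121.0)/2 × 6 = 1199.7
  Sum = 4171.025 ng/mL·h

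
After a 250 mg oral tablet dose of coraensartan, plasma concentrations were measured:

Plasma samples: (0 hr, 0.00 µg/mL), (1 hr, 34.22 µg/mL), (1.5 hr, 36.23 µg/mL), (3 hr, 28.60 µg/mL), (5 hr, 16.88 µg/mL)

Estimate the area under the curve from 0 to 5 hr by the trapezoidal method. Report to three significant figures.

Trapezoidal AUC_0→5:
  [0→1]: (0.00+34.22)/2 × 1 = 17.11
  [1→1.5]: (34.22+36.23)/2 × 0.5 = 17.6125
  [1.5→3]: (36.23+28.60)/2 × 1.5 = 48.6225
  [3→5]: (28.60+16.88)/2 × 2 = 45.48
  Sum = 128.825 µg/mL·hr

AUC = 129 µg/mL·hr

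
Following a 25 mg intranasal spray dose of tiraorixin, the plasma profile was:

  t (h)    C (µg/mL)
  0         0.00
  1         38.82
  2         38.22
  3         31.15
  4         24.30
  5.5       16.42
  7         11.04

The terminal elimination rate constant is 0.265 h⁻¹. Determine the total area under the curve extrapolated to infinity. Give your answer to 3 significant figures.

AUC = 213 µg/mL·h

Trapezoidal AUC_0→7:
  [0→1]: (0.00+38.82)/2 × 1 = 19.41
  [1→2]: (38.82+38.22)/2 × 1 = 38.52
  [2→3]: (38.22+31.15)/2 × 1 = 34.685
  [3→4]: (31.15+24.30)/2 × 1 = 27.725
  [4→5.5]: (24.30+16.42)/2 × 1.5 = 30.54
  [5.5→7]: (16.42+11.04)/2 × 1.5 = 20.595
  Sum = 171.475 µg/mL·h
Extrapolated tail: C_last / k_e = 11.04 / 0.265 = 41.660
AUC_0→∞ = 171.475 + 41.660 = 213.135 µg/mL·h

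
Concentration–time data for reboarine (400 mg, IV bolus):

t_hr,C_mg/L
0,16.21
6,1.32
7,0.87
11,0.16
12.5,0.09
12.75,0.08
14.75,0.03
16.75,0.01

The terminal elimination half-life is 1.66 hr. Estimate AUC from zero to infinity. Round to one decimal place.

Trapezoidal AUC_0→16.75:
  [0→6]: (16.21+1.32)/2 × 6 = 52.59
  [6→7]: (1.32+0.87)/2 × 1 = 1.095
  [7→11]: (0.87+0.16)/2 × 4 = 2.06
  [11→12.5]: (0.16+0.09)/2 × 1.5 = 0.1875
  [12.5→12.75]: (0.09+0.08)/2 × 0.25 = 0.02125
  [12.75→14.75]: (0.08+0.03)/2 × 2 = 0.11
  [14.75→16.75]: (0.03+0.01)/2 × 2 = 0.04
  Sum = 56.10375 mg/L·hr
k_e = ln2 / t½ = 0.693147 / 1.66 = 0.4176 hr^-1
Extrapolated tail: C_last / k_e = 0.01 / 0.4176 = 0.024
AUC_0→∞ = 56.10375 + 0.024 = 56.12775 mg/L·hr

AUC = 56.1 mg/L·hr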